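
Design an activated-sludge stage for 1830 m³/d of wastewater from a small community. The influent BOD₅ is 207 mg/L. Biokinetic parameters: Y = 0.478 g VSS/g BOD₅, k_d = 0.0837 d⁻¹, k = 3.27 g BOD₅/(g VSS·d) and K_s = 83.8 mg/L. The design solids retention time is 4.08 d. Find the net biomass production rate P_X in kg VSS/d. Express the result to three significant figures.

For a completely mixed reactor with recycle the Lawrence–McCarty relation gives S = K_s·(1 + k_d·θ_c) / [θ_c·(Y·k − k_d) − 1] = 83.8 × (1 + 0.0837 × 4.08) / [4.08 × (0.478 × 3.27 − 0.0837) − 1] = 112.4 / 5.036 = 22.32 mg/L.
Correct the yield for decay: Y_obs = Y/(1 + k_d θ_c) = 0.478 / (1 + 0.0837 × 4.08) = 0.478 / 1.341 = 0.3563.
Mass of BOD₅ removed per day: Q(S₀ − S) = 1830 × 184.7 g/m³ = 338.0 kg/d.
P_X = Y_obs · Q(S₀ − S) = 0.3563 × 338.0 = 120.4 kg VSS/d.

P_X ≈ 120 kg VSS/d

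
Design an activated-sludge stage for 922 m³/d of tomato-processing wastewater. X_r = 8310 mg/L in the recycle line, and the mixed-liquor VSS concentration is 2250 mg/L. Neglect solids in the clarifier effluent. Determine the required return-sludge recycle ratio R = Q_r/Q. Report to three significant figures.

R ≈ 0.371

Mass balance around the secondary clarifier (neglecting effluent solids): R = X / (X_r − X) = 2250 / (8310 − 2250) = 0.3713.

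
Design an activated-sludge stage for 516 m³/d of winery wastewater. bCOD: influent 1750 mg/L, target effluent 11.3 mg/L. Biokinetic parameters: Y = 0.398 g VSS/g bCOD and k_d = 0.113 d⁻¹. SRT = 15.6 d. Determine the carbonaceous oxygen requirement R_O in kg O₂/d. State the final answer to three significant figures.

Y_obs = Y / (1 + k_d θ_c) = 0.398 / (1 + 0.113 × 15.6) = 0.398 / 2.763 = 0.1441.
Mass of bCOD removed per day: Q(S₀ − S) = 516 × 1739 g/m³ = 897.2 kg/d.
Net sludge production P_X = 0.1441 × 897.2 = 129.2 kg VSS/d.
R_O = Q·ΔS − 1.42 P_X = 897.2 − 183.5 = 713.6 kg O₂/d.

R_O ≈ 714 kg O₂/d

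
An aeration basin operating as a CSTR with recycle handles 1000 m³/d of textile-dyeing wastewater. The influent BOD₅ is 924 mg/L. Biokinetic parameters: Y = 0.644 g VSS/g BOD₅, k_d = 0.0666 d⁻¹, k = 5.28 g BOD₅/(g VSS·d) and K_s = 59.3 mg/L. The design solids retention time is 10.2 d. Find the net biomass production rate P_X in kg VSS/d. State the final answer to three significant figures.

P_X ≈ 353 kg VSS/d

Effluent substrate depends only on kinetics and SRT: S = K_s(1 + k_d θ_c) / [θ_c(Yk − k_d) − 1] = 59.3 × (1 + 0.0666 × 10.2) / [10.2 × (0.644 × 5.28 − 0.0666) − 1] = 99.58 / 33.00 = 3.017 mg/L.
Y_obs = Y / (1 + k_d θ_c) = 0.644 / (1 + 0.0666 × 10.2) = 0.644 / 1.679 = 0.3835.
Mass of BOD₅ removed per day: Q(S₀ − S) = 1000 × 921.0 g/m³ = 921.0 kg/d.
Biomass produced: P_X = Y_obs·Q·ΔS = 0.3835 × 921.0 ≈ 353.2 kg VSS/d.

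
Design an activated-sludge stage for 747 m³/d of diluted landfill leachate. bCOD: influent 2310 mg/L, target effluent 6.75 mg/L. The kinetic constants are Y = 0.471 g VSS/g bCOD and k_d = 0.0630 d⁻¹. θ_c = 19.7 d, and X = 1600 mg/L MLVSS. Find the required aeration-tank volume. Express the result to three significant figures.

V ≈ 4450 m³

Steady-state biomass mass balance: V·X·(1 + k_d·θ_c) = Y·Q·(S₀ − S)·θ_c, so V = 0.471 × 747 × (2310 − 6.75) × 19.7 / [1600 × (1 + 0.0630 × 19.7)] = 1.6×10^7 / 3586 = 4452 m³.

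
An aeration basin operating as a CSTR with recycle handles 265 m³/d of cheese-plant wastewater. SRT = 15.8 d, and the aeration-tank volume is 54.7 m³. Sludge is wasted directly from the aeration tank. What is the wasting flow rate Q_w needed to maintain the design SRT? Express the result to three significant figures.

Q_w ≈ 3.46 m³/d

Wasting from the aeration tank: Q_w = V / θ_c = 54.70 / 15.8 = 3.462 m³/d.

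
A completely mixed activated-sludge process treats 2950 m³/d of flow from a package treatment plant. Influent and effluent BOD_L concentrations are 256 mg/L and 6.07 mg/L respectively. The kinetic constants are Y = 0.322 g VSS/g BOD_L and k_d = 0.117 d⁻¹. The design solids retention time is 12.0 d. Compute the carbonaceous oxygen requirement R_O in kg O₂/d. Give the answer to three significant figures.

The observed yield is Y_obs = Y/(1 + k_d·θ_c) = 0.322 / (1 + 0.117 × 12.0) = 0.322 / 2.404 = 0.1339 g VSS per g BOD_L removed.
ΔS = 256 − 6.07 = 249.9 mg/L, so the substrate removal rate is 2950 × 249.9/1000 = 737.3 kg BOD_L/d.
P_X = Y_obs·Q·(S₀ − S) = 0.1339 × 737.3 = 98.76 kg VSS/d.
R_O = Q·(S₀ − S) − 1.42·P_X = 737.3 − 1.42 × 98.76 = 597.1 kg O₂/d.

R_O ≈ 597 kg O₂/d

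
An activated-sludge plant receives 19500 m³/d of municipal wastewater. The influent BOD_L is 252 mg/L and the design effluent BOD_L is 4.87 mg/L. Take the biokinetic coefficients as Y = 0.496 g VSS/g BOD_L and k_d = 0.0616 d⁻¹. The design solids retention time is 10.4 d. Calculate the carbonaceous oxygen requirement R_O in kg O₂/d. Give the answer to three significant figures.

R_O ≈ 2750 kg O₂/d

Y_obs = Y / (1 + k_d θ_c) = 0.496 / (1 + 0.0616 × 10.4) = 0.496 / 1.641 = 0.3023.
Mass of BOD_L removed per day: Q(S₀ − S) = 19500 × 247.1 g/m³ = 4819 kg/d.
Biomass synthesised: P_X = Y_obs × 4819 = 1457 kg VSS/d.
R_O = Q·(S₀ − S) − 1.42·P_X = 4819 − 1.42 × 1457 = 2750 kg O₂/d.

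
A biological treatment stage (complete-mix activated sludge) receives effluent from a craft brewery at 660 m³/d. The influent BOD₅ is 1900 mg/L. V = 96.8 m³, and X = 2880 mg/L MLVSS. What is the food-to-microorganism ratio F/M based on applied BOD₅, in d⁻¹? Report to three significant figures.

F/M = applied load / biomass = Q·S₀/(V·X) = 660 × 1900 / (96.80 × 2880) = 4.498 d⁻¹.

F/M ≈ 4.50 d⁻¹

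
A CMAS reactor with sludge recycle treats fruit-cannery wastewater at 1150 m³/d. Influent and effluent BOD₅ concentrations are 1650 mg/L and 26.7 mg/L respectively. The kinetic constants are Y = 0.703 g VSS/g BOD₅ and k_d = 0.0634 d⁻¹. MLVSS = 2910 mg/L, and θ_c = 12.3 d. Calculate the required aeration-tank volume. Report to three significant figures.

Rearranging the biomass balance for a CMAS with decay, V = Y·Q·ΔS·θ_c / [X·(1+k_d θ_c)] = 0.703 × 1150 × (1650 − 26.7) × 12.3 / [2910 × (1 + 0.0634 × 12.3)] = 1.61×10^7 / 5179 = 3117 m³.

V ≈ 3120 m³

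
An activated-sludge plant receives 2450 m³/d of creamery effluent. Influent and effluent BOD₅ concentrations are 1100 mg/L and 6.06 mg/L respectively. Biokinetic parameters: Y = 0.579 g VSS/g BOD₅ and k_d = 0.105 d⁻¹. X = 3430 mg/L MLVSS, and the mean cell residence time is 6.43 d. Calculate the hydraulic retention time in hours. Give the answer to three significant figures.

τ ≈ 17.0 h

Rearranging the biomass balance for a CMAS with decay, V = Y·Q·ΔS·θ_c / [X·(1+k_d θ_c)] = 0.579 × 2450 × (1100 − 6.06) × 6.43 / [3430 × (1 + 0.105 × 6.43)] = 9.98×10^6 / 5746 = 1737 m³.
HRT = V/Q = 1737 m³ / 2450 m³·d⁻¹ = 0.7088 d × 24 = 17.01 h.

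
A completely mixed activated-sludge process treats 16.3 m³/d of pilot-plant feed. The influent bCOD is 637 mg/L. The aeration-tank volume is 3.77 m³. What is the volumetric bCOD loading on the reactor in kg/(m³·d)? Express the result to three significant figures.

L_v ≈ 2.75 kg bCOD/(m³·d)

Volumetric loading L_v = Q·S₀ / V = 16.3 × 637 g/m³ / 3.770 m³ = 2754 g/(m³·d) = 2.754 kg bCOD/(m³·d).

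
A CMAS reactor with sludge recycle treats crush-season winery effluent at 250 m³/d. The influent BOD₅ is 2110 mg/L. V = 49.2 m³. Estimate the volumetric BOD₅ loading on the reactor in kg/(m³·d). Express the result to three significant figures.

Volumetric loading L_v = Q·S₀ / V = 250 × 2110 g/m³ / 49.20 m³ = 10722 g/(m³·d) = 10.72 kg BOD₅/(m³·d).

L_v ≈ 10.7 kg BOD₅/(m³·d)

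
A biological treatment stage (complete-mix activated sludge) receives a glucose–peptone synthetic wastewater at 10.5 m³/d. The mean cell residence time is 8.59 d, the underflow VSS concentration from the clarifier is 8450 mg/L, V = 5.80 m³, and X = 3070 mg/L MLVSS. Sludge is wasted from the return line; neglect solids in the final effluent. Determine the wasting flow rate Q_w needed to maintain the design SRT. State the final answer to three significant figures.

Q_w ≈ 0.245 m³/d

θ_c = V·X/(Q_w·X_r) when wasting from the recycle, so Q_w = V·X/(θ_c·X_r) = 5.800 × 3070 / (8.59 × 8450) = 0.2453 m³/d.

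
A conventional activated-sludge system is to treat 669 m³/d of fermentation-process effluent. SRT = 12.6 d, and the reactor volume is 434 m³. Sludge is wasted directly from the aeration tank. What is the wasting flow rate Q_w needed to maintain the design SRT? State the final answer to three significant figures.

For wasting at MLVSS concentration, Q_w = V/θ_c = 434.0/12.6 = 34.44 m³/d.

Q_w ≈ 34.4 m³/d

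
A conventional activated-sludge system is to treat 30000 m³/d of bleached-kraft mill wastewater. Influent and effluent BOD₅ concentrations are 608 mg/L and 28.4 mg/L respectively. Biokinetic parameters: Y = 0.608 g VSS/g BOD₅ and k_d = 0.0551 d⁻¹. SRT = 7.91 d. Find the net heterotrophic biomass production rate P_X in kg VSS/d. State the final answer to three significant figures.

Correct the yield for decay: Y_obs = Y/(1 + k_d θ_c) = 0.608 / (1 + 0.0551 × 7.91) = 0.608 / 1.436 = 0.4234.
Q·(S₀ − S) = 30000 × (608 − 28.4) × 10⁻³ = 17388 kg/d removed.
Net biomass production P_X = Y_obs × Q·(S₀ − S) = 0.4234 × 17388 = 7363 kg VSS/d.

P_X ≈ 7360 kg VSS/d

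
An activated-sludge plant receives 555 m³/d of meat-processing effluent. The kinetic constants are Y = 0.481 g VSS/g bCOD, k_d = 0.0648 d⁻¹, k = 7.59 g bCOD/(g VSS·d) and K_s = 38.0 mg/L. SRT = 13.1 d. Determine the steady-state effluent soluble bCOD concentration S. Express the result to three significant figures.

From the Monod/SRT balance for a CMAS, S = K_s·(1+k_d θ_c)/[θ_c·(Y k − k_d) − 1] = 38.0 × (1 + 0.0648 × 13.1) / [13.1 × (0.481 × 7.59 − 0.0648) − 1] = 70.26 / 45.98 = 1.528 mg/L.

S ≈ 1.53 mg/L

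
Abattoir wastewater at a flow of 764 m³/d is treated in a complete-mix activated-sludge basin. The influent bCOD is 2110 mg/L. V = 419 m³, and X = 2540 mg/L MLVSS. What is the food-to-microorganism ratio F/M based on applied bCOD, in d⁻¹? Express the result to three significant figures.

F/M ≈ 1.51 d⁻¹

Food-to-microorganism ratio F/M = Q S₀ / (V X) = 764 × 2110 / (419.0 × 2540) = 1.515 d⁻¹.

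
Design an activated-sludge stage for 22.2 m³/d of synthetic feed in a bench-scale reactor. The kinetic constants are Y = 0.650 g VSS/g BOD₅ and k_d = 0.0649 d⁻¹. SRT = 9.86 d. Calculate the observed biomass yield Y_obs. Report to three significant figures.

The observed yield is Y_obs = Y/(1 + k_d·θ_c) = 0.650 / (1 + 0.0649 × 9.86) = 0.650 / 1.640 = 0.3964 g VSS per g BOD₅ removed.

Y_obs ≈ 0.396 g VSS/g BOD₅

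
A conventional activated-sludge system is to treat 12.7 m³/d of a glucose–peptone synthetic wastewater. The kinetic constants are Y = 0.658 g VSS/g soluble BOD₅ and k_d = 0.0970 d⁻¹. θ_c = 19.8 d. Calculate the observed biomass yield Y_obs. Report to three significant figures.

Y_obs = Y / (1 + k_d θ_c) = 0.658 / (1 + 0.0970 × 19.8) = 0.658 / 2.921 = 0.2253.

Y_obs ≈ 0.225 g VSS/g soluble BOD₅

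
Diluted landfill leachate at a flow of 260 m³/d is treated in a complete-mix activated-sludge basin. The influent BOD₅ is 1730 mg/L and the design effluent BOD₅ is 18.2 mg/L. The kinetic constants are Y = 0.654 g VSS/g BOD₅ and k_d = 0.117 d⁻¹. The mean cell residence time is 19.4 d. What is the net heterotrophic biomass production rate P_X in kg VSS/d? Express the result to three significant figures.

The observed yield is Y_obs = Y/(1 + k_d·θ_c) = 0.654 / (1 + 0.117 × 19.4) = 0.654 / 3.270 = 0.2000 g VSS per g BOD₅ removed.
ΔS = 1730 − 18.2 = 1712 mg/L, so the substrate removal rate is 260 × 1712/1000 = 445.1 kg BOD₅/d.
Net biomass production P_X = Y_obs × Q·(S₀ − S) = 0.2000 × 445.1 = 89.02 kg VSS/d.

P_X ≈ 89.0 kg VSS/d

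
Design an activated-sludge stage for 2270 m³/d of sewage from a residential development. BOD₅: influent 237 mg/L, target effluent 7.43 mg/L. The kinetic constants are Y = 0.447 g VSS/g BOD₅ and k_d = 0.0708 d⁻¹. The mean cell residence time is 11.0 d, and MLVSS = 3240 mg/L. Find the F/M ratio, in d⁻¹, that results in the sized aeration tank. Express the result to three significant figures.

F/M ≈ 0.373 d⁻¹

Rearranging the biomass balance for a CMAS with decay, V = Y·Q·ΔS·θ_c / [X·(1+k_d θ_c)] = 0.447 × 2270 × (237 − 7.43) × 11.0 / [3240 × (1 + 0.0708 × 11.0)] = 2.56×10^6 / 5763 = 444.6 m³.
F/M = Q·S₀ / (V·X) = 2270 × 237 / (444.6 × 3240) = 0.3735 g BOD₅·(g VSS·d)⁻¹.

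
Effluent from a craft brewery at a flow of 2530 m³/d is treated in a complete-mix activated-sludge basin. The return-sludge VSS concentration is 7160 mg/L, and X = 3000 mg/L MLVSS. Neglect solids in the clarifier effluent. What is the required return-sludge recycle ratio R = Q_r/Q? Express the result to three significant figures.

Solids balance on the clarifier gives (1+R)X = R·X_r, so R = X/(X_r − X) = 3000 / (7160 − 3000) = 0.7212.

R ≈ 0.721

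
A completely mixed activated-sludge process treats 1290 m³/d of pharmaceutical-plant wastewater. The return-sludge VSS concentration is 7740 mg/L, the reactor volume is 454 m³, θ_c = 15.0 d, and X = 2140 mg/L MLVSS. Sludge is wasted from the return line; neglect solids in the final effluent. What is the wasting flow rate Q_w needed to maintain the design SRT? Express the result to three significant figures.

θ_c = V·X/(Q_w·X_r) when wasting from the recycle, so Q_w = V·X/(θ_c·X_r) = 454.0 × 2140 / (15.0 × 7740) = 8.368 m³/d.

Q_w ≈ 8.37 m³/d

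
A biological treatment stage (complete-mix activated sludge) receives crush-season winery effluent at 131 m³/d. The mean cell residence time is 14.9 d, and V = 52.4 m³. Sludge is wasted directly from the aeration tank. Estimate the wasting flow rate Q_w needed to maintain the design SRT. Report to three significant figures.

Q_w ≈ 3.52 m³/d

For wasting at MLVSS concentration, Q_w = V/θ_c = 52.40/14.9 = 3.517 m³/d.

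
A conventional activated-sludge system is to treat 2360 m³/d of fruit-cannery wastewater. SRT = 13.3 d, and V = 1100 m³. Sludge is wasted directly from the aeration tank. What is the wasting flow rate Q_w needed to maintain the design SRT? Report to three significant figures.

Wasting from the aeration tank: Q_w = V / θ_c = 1100 / 13.3 = 82.71 m³/d.

Q_w ≈ 82.7 m³/d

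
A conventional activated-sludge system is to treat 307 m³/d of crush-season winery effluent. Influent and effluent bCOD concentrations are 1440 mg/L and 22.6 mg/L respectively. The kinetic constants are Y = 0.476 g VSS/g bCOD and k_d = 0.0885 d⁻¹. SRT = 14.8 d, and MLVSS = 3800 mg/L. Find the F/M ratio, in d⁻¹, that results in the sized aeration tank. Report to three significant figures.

Steady-state biomass mass balance: V·X·(1 + k_d·θ_c) = Y·Q·(S₀ − S)·θ_c, so V = 0.476 × 307 × (1440 − 22.6) × 14.8 / [3800 × (1 + 0.0885 × 14.8)] = 3.07×10^6 / 8777 = 349.3 m³.
F/M = applied load / biomass = Q·S₀/(V·X) = 307 × 1440 / (349.3 × 3800) = 0.3331 d⁻¹.

F/M ≈ 0.333 d⁻¹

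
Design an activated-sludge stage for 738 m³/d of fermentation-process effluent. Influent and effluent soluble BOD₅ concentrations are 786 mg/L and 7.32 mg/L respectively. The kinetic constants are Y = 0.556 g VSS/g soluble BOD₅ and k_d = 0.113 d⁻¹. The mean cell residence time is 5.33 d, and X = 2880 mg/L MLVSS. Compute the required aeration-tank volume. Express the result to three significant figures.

V ≈ 369 m³

Rearranging the biomass balance for a CMAS with decay, V = Y·Q·ΔS·θ_c / [X·(1+k_d θ_c)] = 0.556 × 738 × (786 − 7.32) × 5.33 / [2880 × (1 + 0.113 × 5.33)] = 1.7×10^6 / 4615 = 369.0 m³.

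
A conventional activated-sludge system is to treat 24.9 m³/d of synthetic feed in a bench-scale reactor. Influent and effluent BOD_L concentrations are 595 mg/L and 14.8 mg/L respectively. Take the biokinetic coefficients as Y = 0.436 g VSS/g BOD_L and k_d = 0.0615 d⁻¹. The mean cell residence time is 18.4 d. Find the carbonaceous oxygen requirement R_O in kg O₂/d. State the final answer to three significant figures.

Observed yield with endogenous decay: Y_obs = Y / (1 + k_d·θ_c) = 0.436 / (1 + 0.0615 × 18.4) = 0.436 / 2.132 = 0.2045 g VSS/g BOD_L.
Mass of BOD_L removed per day: Q(S₀ − S) = 24.9 × 580.2 g/m³ = 14.45 kg/d.
Biomass synthesised: P_X = Y_obs × 14.45 = 2.955 kg VSS/d.
R_O = Q·ΔS − 1.42 P_X = 14.45 − 4.196 = 10.25 kg O₂/d.

R_O ≈ 10.3 kg O₂/d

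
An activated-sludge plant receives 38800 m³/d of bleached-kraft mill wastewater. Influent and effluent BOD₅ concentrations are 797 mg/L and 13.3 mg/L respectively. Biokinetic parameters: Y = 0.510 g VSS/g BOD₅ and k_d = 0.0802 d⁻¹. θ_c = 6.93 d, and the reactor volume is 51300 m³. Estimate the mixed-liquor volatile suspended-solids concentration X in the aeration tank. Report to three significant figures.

X ≈ 1350 mg/L

Solving the biomass balance for X: X = Y Q (S₀−S) θ_c / [V (1+k_d θ_c)] = 0.510 × 38800 × (797 − 13.3) × 6.93 / [51300 × (1 + 0.0802 × 6.93)] = 1347 mg/L.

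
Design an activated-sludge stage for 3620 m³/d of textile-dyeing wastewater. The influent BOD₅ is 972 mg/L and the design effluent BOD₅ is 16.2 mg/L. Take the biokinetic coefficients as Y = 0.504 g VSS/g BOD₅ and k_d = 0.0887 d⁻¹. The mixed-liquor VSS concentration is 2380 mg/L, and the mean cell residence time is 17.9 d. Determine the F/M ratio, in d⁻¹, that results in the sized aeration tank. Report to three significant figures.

Rearranging the biomass balance for a CMAS with decay, V = Y·Q·ΔS·θ_c / [X·(1+k_d θ_c)] = 0.504 × 3620 × (972 − 16.2) × 17.9 / [2380 × (1 + 0.0887 × 17.9)] = 3.12×10^7 / 6159 = 5068 m³.
F/M = applied load / biomass = Q·S₀/(V·X) = 3620 × 972 / (5068 × 2380) = 0.2917 d⁻¹.

F/M ≈ 0.292 d⁻¹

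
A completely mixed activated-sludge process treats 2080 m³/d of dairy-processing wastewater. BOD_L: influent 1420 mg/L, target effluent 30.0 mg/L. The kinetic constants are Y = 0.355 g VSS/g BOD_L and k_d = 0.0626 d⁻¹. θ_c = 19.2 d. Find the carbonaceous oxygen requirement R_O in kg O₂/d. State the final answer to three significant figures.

Observed yield with endogenous decay: Y_obs = Y / (1 + k_d·θ_c) = 0.355 / (1 + 0.0626 × 19.2) = 0.355 / 2.202 = 0.1612 g VSS/g BOD_L.
Q·(S₀ − S) = 2080 × (1420 − 30.0) × 10⁻³ = 2891 kg/d removed.
Biomass synthesised: P_X = Y_obs × 2891 = 466.1 kg VSS/d.
R_O = Q·ΔS − 1.42 P_X = 2891 − 661.9 = 2229 kg O₂/d.

R_O ≈ 2230 kg O₂/d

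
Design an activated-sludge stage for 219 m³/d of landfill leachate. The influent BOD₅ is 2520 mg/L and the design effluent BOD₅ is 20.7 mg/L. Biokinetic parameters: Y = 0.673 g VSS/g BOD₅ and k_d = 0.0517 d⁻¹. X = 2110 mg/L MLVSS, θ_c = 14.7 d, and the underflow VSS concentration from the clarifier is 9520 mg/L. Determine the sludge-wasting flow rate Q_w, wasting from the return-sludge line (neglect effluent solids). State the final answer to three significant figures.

Steady-state biomass mass balance: V·X·(1 + k_d·θ_c) = Y·Q·(S₀ − S)·θ_c, so V = 0.673 × 219 × (2520 − 20.7) × 14.7 / [2110 × (1 + 0.0517 × 14.7)] = 5.41×10^6 / 3714 = 1458 m³.
θ_c = V·X/(Q_w·X_r) when wasting from the recycle, so Q_w = V·X/(θ_c·X_r) = 1458 × 2110 / (14.7 × 9520) = 21.99 m³/d.

Q_w ≈ 22.0 m³/d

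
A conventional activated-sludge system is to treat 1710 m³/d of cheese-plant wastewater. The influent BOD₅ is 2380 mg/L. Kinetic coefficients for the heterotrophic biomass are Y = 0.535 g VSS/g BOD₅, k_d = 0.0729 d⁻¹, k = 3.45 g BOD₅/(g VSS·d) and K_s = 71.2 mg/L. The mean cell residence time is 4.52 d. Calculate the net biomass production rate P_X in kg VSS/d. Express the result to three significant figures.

P_X ≈ 1630 kg VSS/d

From the Monod/SRT balance for a CMAS, S = K_s·(1+k_d θ_c)/[θ_c·(Y k − k_d) − 1] = 71.2 × (1 + 0.0729 × 4.52) / [4.52 × (0.535 × 3.45 − 0.0729) − 1] = 94.66 / 7.013 = 13.50 mg/L.
Y_obs = Y / (1 + k_d θ_c) = 0.535 / (1 + 0.0729 × 4.52) = 0.535 / 1.330 = 0.4024.
Mass of BOD₅ removed per day: Q(S₀ − S) = 1710 × 2366 g/m³ = 4047 kg/d.
Biomass produced: P_X = Y_obs·Q·ΔS = 0.4024 × 4047 ≈ 1628 kg VSS/d.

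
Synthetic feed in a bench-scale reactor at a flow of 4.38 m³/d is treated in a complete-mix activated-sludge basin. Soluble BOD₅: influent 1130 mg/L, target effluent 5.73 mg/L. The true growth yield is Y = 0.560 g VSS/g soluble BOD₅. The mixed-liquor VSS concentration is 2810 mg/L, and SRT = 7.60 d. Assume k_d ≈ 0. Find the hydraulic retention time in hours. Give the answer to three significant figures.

τ ≈ 40.9 h

Biomass mass balance (decay neglected): V·X = Y·Q·(S₀ − S)·θ_c, so V = 0.560 × 4.38 × (1130 − 5.73) × 7.60 / 2810 = 7.458 m³.
Hydraulic retention time τ = V/Q = 7.458 / 4.38 = 1.703 d = 40.87 h.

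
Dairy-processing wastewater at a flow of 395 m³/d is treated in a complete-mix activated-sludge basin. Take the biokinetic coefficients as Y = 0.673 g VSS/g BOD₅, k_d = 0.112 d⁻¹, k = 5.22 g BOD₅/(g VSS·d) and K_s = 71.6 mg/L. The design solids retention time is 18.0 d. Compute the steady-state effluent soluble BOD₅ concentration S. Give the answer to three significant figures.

S ≈ 3.59 mg/L

For a completely mixed reactor with recycle the Lawrence–McCarty relation gives S = K_s·(1 + k_d·θ_c) / [θ_c·(Y·k − k_d) − 1] = 71.6 × (1 + 0.112 × 18.0) / [18.0 × (0.673 × 5.22 − 0.112) − 1] = 215.9 / 60.22 = 3.586 mg/L.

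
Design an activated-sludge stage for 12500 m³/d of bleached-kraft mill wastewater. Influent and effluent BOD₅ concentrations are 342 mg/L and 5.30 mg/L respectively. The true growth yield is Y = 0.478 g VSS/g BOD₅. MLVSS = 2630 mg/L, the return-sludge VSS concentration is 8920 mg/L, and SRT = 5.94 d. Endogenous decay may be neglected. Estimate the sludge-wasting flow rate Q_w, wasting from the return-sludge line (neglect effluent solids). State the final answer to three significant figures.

Q_w ≈ 226 m³/d

With k_d = 0 the design equation reduces to V = Y Q (S₀−S) θ_c / X = 0.478 × 12500 × (342 − 5.30) × 5.94 / 2630 = 4544 m³.
Q_w = (V·X)/(θ_c X_r) = 4544 × 2630 / (5.94 × 8920) = 225.5 m³/d.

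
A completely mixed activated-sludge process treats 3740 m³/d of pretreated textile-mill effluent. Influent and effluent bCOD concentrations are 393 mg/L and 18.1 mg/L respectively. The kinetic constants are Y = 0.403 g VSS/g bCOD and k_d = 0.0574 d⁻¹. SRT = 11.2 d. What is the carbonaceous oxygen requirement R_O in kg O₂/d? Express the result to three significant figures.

R_O ≈ 914 kg O₂/d

The observed yield is Y_obs = Y/(1 + k_d·θ_c) = 0.403 / (1 + 0.0574 × 11.2) = 0.403 / 1.643 = 0.2453 g VSS per g bCOD removed.
Substrate removed = Q·(S₀ − S) = 3740 m³/d × (393 − 18.1) g/m³ = 1.4×10^6 g/d = 1402 kg/d.
Net sludge production P_X = 0.2453 × 1402 = 343.9 kg VSS/d.
Carbonaceous O₂ demand = substrate oxidised − cell-mass equivalent = 1402 − 1.42 × 343.9 = 913.7 kg O₂/d.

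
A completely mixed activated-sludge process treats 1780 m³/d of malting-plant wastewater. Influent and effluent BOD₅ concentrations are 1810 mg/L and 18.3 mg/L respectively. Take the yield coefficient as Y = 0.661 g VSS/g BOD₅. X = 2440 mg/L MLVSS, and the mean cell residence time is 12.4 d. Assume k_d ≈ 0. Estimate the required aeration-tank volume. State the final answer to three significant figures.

V ≈ 10700 m³

Biomass mass balance (decay neglected): V·X = Y·Q·(S₀ − S)·θ_c, so V = 0.661 × 1780 × (1810 − 18.3) × 12.4 / 2440 = 10713 m³.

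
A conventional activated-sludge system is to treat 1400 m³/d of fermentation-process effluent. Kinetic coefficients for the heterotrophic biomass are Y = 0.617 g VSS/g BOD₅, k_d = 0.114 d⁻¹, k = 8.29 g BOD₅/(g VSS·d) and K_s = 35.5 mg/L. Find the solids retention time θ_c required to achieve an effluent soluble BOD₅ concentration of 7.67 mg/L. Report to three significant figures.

θ_c ≈ 1.26 d

From 1/θ_c = Y·k·S/(K_s + S) − k_d: Y·k·S/(K_s+S) = 0.617 × 8.29 × 7.67 / (35.5 + 7.67) = 0.9088 d⁻¹.
Then 1/θ_c = μ − k_d = 0.9088 − 0.114 = 0.7948 d⁻¹, giving θ_c = 1.258 d.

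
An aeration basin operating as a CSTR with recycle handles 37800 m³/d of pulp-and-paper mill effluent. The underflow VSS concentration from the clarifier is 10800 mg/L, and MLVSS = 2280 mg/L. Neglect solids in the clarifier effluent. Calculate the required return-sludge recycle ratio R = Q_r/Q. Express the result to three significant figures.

R ≈ 0.268

Solids balance on the clarifier gives (1+R)X = R·X_r, so R = X/(X_r − X) = 2280 / (10800 − 2280) = 0.2676.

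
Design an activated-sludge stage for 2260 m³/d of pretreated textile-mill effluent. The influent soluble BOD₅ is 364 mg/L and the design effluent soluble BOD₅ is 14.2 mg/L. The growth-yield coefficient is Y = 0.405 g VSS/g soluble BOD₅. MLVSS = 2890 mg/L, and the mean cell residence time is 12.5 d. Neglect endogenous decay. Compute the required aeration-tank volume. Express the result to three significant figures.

V·X = Y·Q·ΔS·θ_c gives V = 0.405 × 2260 × (364 − 14.2) × 12.5 / 2890 = 1385 m³.

V ≈ 1380 m³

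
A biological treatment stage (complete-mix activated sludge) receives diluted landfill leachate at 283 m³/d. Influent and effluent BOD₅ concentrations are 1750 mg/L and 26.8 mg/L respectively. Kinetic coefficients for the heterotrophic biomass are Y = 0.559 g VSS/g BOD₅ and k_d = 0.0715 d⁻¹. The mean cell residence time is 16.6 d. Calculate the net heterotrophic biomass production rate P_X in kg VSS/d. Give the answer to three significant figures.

P_X ≈ 125 kg VSS/d

Observed yield with endogenous decay: Y_obs = Y / (1 + k_d·θ_c) = 0.559 / (1 + 0.0715 × 16.6) = 0.559 / 2.187 = 0.2556 g VSS/g BOD₅.
Q·(S₀ − S) = 283 × (1750 − 26.8) × 10⁻³ = 487.7 kg/d removed.
So the net sludge growth is P_X = 0.2556 × 487.7 = 124.7 kg VSS/d.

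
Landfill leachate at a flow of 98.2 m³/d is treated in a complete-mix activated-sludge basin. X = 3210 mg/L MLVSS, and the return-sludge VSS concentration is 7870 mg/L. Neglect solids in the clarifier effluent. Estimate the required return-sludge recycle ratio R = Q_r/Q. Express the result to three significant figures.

R ≈ 0.689

Solids balance on the clarifier gives (1+R)X = R·X_r, so R = X/(X_r − X) = 3210 / (7870 − 3210) = 0.6888.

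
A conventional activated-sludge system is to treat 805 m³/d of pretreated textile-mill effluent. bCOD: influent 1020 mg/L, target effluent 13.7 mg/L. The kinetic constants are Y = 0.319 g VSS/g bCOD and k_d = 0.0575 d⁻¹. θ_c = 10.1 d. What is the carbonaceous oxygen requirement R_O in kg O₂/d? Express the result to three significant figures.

Observed yield with endogenous decay: Y_obs = Y / (1 + k_d·θ_c) = 0.319 / (1 + 0.0575 × 10.1) = 0.319 / 1.581 = 0.2018 g VSS/g bCOD.
Q·(S₀ − S) = 805 × (1020 − 13.7) × 10⁻³ = 810.1 kg/d removed.
Net sludge production P_X = 0.2018 × 810.1 = 163.5 kg VSS/d.
R_O = Q·(S₀ − S) − 1.42·P_X = 810.1 − 1.42 × 163.5 = 577.9 kg O₂/d.

R_O ≈ 578 kg O₂/d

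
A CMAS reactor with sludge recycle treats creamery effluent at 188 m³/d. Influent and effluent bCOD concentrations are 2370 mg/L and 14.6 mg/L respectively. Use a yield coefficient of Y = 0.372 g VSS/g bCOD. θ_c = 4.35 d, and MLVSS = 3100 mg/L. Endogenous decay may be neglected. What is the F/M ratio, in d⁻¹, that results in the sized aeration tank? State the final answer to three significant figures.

F/M ≈ 0.622 d⁻¹

Biomass mass balance (decay neglected): V·X = Y·Q·(S₀ − S)·θ_c, so V = 0.372 × 188 × (2370 − 14.6) × 4.35 / 3100 = 231.1 m³.
Food-to-microorganism ratio F/M = Q S₀ / (V X) = 188 × 2370 / (231.1 × 3100) = 0.6218 d⁻¹.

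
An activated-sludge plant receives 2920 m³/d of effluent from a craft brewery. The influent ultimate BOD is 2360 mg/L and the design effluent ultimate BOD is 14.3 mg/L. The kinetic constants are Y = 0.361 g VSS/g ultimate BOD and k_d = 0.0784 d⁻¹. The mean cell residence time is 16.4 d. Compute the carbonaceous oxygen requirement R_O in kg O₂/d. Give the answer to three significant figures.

Y_obs = Y / (1 + k_d θ_c) = 0.361 / (1 + 0.0784 × 16.4) = 0.361 / 2.286 = 0.1579.
ΔS = 2360 − 14.3 = 2346 mg/L, so the substrate removal rate is 2920 × 2346/1000 = 6849 kg ultimate BOD/d.
P_X = Y_obs·Q·(S₀ − S) = 0.1579 × 6849 = 1082 kg VSS/d.
R_O = Q·(S₀ − S) − 1.42·P_X = 6849 − 1.42 × 1082 = 5313 kg O₂/d.

R_O ≈ 5310 kg O₂/d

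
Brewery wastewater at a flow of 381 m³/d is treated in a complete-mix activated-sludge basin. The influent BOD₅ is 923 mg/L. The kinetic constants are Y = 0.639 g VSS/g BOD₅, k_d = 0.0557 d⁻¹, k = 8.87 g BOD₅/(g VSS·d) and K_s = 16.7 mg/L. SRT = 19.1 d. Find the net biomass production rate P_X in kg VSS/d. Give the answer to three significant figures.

P_X ≈ 109 kg VSS/d

Effluent substrate depends only on kinetics and SRT: S = K_s(1 + k_d θ_c) / [θ_c(Yk − k_d) − 1] = 16.7 × (1 + 0.0557 × 19.1) / [19.1 × (0.639 × 8.87 − 0.0557) − 1] = 34.47 / 106.2 = 0.3246 mg/L.
Observed yield with endogenous decay: Y_obs = Y / (1 + k_d·θ_c) = 0.639 / (1 + 0.0557 × 19.1) = 0.639 / 2.064 = 0.3096 g VSS/g BOD₅.
Q·(S₀ − S) = 381 × (923 − 0.325) × 10⁻³ = 351.5 kg/d removed.
Biomass produced: P_X = Y_obs·Q·ΔS = 0.3096 × 351.5 ≈ 108.8 kg VSS/d.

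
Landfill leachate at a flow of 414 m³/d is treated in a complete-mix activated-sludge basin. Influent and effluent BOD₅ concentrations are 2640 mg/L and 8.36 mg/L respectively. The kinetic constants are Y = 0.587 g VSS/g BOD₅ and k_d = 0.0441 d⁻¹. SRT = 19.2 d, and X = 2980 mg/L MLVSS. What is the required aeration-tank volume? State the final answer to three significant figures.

Steady-state biomass mass balance: V·X·(1 + k_d·θ_c) = Y·Q·(S₀ − S)·θ_c, so V = 0.587 × 414 × (2640 − 8.36) × 19.2 / [2980 × (1 + 0.0441 × 19.2)] = 1.23×10^7 / 5503 = 2231 m³.

V ≈ 2230 m³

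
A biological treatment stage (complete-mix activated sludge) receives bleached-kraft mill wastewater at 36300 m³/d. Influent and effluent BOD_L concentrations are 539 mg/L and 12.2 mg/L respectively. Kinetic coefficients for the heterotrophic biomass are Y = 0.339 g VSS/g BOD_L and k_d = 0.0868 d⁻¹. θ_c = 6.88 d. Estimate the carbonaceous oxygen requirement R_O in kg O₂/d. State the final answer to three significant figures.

Correct the yield for decay: Y_obs = Y/(1 + k_d θ_c) = 0.339 / (1 + 0.0868 × 6.88) = 0.339 / 1.597 = 0.2122.
Substrate removed = Q·(S₀ − S) = 36300 m³/d × (539 − 12.2) g/m³ = 1.91×10^7 g/d = 19123 kg/d.
P_X = Y_obs·Q·(S₀ − S) = 0.2122 × 19123 = 4059 kg VSS/d.
R_O = Q·ΔS − 1.42 P_X = 19123 − 5763 = 13359 kg O₂/d.

R_O ≈ 13400 kg O₂/d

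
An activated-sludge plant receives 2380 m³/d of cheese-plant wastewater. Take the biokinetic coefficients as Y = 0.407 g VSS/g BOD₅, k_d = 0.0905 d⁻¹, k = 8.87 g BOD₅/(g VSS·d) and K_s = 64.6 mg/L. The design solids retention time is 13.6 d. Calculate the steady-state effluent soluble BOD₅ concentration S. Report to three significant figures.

S ≈ 3.07 mg/L

From the Monod/SRT balance for a CMAS, S = K_s·(1+k_d θ_c)/[θ_c·(Y k − k_d) − 1] = 64.6 × (1 + 0.0905 × 13.6) / [13.6 × (0.407 × 8.87 − 0.0905) − 1] = 144.1 / 46.87 = 3.075 mg/L.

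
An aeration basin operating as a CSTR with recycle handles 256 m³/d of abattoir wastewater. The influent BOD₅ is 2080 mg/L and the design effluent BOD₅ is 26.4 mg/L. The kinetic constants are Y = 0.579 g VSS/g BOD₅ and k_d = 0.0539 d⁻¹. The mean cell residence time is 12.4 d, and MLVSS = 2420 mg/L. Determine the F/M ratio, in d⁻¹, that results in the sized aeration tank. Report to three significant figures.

F/M ≈ 0.235 d⁻¹

Rearranging the biomass balance for a CMAS with decay, V = Y·Q·ΔS·θ_c / [X·(1+k_d θ_c)] = 0.579 × 256 × (2080 − 26.4) × 12.4 / [2420 × (1 + 0.0539 × 12.4)] = 3.77×10^6 / 4037 = 934.9 m³.
Food-to-microorganism ratio F/M = Q S₀ / (V X) = 256 × 2080 / (934.9 × 2420) = 0.2354 d⁻¹.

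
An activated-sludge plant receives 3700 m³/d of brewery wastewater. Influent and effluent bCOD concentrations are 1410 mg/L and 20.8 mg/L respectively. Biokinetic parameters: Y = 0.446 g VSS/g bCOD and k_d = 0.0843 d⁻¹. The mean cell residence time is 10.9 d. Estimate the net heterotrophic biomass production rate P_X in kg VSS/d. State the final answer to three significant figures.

P_X ≈ 1190 kg VSS/d

Observed yield with endogenous decay: Y_obs = Y / (1 + k_d·θ_c) = 0.446 / (1 + 0.0843 × 10.9) = 0.446 / 1.919 = 0.2324 g VSS/g bCOD.
Q·(S₀ − S) = 3700 × (1410 − 20.8) × 10⁻³ = 5140 kg/d removed.
Biomass produced: P_X = Y_obs·Q·ΔS = 0.2324 × 5140 ≈ 1195 kg VSS/d.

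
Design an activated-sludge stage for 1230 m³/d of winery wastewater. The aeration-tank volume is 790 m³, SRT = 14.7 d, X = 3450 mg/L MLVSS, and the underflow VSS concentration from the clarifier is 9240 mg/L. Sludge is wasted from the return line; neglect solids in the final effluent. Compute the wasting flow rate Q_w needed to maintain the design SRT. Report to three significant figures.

Wasting from the return line (neglecting effluent solids): Q_w = V·X / (θ_c·X_r) = 790.0 × 3450 / (14.7 × 9240) = 20.07 m³/d.

Q_w ≈ 20.1 m³/d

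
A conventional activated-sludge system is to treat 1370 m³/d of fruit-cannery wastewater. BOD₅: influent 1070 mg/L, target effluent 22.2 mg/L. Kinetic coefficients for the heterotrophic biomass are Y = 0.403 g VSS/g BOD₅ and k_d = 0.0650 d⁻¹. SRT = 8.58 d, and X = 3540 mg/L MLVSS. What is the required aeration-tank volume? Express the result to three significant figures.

Steady-state biomass mass balance: V·X·(1 + k_d·θ_c) = Y·Q·(S₀ − S)·θ_c, so V = 0.403 × 1370 × (1070 − 22.2) × 8.58 / [3540 × (1 + 0.0650 × 8.58)] = 4.96×10^6 / 5514 = 900.1 m³.

V ≈ 900 m³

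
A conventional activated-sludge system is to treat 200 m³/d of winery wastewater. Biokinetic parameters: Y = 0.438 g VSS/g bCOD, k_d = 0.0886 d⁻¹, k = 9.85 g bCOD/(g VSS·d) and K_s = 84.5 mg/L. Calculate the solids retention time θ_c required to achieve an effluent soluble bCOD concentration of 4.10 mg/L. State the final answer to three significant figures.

Specific growth rate at S = 4.10 mg/L: μ = YkS/(K_s+S) = 0.438·9.85·4.10/(84.5+4.10) = 0.1996 d⁻¹.
Then 1/θ_c = μ − k_d = 0.1996 − 0.0886 = 0.1110 d⁻¹, giving θ_c = 9.005 d.

θ_c ≈ 9.01 d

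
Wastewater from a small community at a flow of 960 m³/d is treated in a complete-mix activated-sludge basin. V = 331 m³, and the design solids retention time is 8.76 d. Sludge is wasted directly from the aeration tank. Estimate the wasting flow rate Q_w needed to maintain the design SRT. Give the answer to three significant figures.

Q_w ≈ 37.8 m³/d

With mixed-liquor wasting, θ_c = V/Q_w, so Q_w = V/θ_c = 331.0/8.76 = 37.79 m³/d.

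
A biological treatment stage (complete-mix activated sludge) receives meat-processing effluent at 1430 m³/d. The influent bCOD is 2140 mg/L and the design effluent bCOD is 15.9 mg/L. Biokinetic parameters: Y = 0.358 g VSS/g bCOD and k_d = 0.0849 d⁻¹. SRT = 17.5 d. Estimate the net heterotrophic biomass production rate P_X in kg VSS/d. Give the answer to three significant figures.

Y_obs = Y / (1 + k_d θ_c) = 0.358 / (1 + 0.0849 × 17.5) = 0.358 / 2.486 = 0.1440.
Mass of bCOD removed per day: Q(S₀ − S) = 1430 × 2124 g/m³ = 3037 kg/d.
Biomass produced: P_X = Y_obs·Q·ΔS = 0.1440 × 3037 ≈ 437.5 kg VSS/d.

P_X ≈ 437 kg VSS/d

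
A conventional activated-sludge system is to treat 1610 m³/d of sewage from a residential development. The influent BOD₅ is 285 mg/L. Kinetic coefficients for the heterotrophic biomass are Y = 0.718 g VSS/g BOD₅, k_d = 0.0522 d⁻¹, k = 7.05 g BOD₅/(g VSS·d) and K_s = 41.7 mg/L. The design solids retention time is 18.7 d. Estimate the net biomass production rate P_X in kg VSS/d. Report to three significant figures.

P_X ≈ 166 kg VSS/d

Effluent substrate depends only on kinetics and SRT: S = K_s(1 + k_d θ_c) / [θ_c(Yk − k_d) − 1] = 41.7 × (1 + 0.0522 × 18.7) / [18.7 × (0.718 × 7.05 − 0.0522) − 1] = 82.41 / 92.68 = 0.8891 mg/L.
Correct the yield for decay: Y_obs = Y/(1 + k_d θ_c) = 0.718 / (1 + 0.0522 × 18.7) = 0.718 / 1.976 = 0.3633.
ΔS = 285 − 0.889 = 284.1 mg/L, so the substrate removal rate is 1610 × 284.1/1000 = 457.4 kg BOD₅/d.
Net biomass production P_X = Y_obs × Q·(S₀ − S) = 0.3633 × 457.4 = 166.2 kg VSS/d.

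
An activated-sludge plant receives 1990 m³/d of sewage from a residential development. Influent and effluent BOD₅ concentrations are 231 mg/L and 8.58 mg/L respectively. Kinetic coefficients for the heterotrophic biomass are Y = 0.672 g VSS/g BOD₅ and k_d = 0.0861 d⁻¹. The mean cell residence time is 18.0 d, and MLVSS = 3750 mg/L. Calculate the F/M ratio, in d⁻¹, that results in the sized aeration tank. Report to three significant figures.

F/M ≈ 0.219 d⁻¹

Steady-state biomass mass balance: V·X·(1 + k_d·θ_c) = Y·Q·(S₀ − S)·θ_c, so V = 0.672 × 1990 × (231 − 8.58) × 18.0 / [3750 × (1 + 0.0861 × 18.0)] = 5.35×10^6 / 9562 = 559.9 m³.
F/M = Q·S₀ / (V·X) = 1990 × 231 / (559.9 × 3750) = 0.2189 g BOD₅·(g VSS·d)⁻¹.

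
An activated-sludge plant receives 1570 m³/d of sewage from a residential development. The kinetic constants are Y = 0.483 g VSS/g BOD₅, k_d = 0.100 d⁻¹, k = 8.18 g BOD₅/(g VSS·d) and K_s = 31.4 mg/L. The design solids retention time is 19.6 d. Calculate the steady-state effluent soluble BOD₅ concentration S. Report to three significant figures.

S ≈ 1.25 mg/L

For a completely mixed reactor with recycle the Lawrence–McCarty relation gives S = K_s·(1 + k_d·θ_c) / [θ_c·(Y·k − k_d) − 1] = 31.4 × (1 + 0.100 × 19.6) / [19.6 × (0.483 × 8.18 − 0.100) − 1] = 92.94 / 74.48 = 1.248 mg/L.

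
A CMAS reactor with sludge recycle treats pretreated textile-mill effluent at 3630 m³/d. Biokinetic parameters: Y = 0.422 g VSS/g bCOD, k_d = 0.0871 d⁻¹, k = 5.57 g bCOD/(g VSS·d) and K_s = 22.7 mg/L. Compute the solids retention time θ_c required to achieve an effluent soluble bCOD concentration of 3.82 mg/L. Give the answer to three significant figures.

At the target effluent, Y k S/(K_s+S) = 0.422×5.57×3.82/26.52 = 0.3386 d⁻¹.
θ_c = 1/(μ − k_d) = 1/(0.3386 − 0.0871) = 1/0.2515 = 3.977 d.

θ_c ≈ 3.98 d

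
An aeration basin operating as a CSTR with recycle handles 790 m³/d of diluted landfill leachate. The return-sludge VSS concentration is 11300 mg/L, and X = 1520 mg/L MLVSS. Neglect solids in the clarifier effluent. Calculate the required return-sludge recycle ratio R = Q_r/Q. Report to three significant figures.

R ≈ 0.155

R = Q_r/Q = X/(X_r − X) = 1520 / (11300 − 1520) = 0.1554.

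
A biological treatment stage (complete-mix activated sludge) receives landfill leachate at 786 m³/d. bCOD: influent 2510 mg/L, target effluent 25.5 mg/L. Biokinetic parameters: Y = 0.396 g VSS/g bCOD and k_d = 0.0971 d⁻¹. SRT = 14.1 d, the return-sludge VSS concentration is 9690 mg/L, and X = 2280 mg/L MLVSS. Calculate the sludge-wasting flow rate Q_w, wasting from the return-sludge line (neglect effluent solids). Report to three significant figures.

Q_w ≈ 33.7 m³/d

From the SRT design equation V = Y Q (S₀−S) θ_c / [X (1 + k_d θ_c)] = 0.396 × 786 × (2510 − 25.5) × 14.1 / [2280 × (1 + 0.0971 × 14.1)] = 1.09×10^7 / 5402 = 2019 m³.
θ_c = V·X/(Q_w·X_r) when wasting from the recycle, so Q_w = V·X/(θ_c·X_r) = 2019 × 2280 / (14.1 × 9690) = 33.69 m³/d.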